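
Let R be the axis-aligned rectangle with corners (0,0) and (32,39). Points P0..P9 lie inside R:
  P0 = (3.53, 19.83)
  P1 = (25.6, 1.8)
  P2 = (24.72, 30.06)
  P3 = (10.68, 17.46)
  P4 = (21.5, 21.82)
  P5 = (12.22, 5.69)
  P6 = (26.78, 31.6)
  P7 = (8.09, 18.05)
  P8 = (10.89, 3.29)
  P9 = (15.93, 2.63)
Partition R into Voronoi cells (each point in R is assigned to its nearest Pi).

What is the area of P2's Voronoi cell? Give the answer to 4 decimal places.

1. box [0,32]×[0,39]: [(0, 0) (32, 0) (32, 39) (0, 39)]
2. ⊥bis P2·P0 via (14.125,24.945): [(26.1678, 0) (32, 0) (32, 39) (7.3396, 39)]  |A|=594.6053
3. ⊥bis P2·P1 via (25.16,15.93): [(18.5762, 15.725) (32, 16.143) (32, 39) (7.3396, 39)]  |A|=440.3996
4. ⊥bis P2·P3 via (17.7,23.76): [(11.2009, 31.0018) (24.7387, 15.9169) (32, 16.143) (32, 39) (7.3396, 39)]  |A|=392.6201
5. ⊥bis P2·P4 via (23.11,25.94): [(11.2009, 31.0018) (11.7649, 30.3734) (32, 22.466) (32, 39) (7.3396, 39)]  |A|=274.6935
6. ⊥bis P2·P5 via (18.47,17.875): [(11.2009, 31.0018) (11.7649, 30.3734) (32, 22.466) (32, 39) (7.3396, 39)]  |A|=274.6935
7. ⊥bis P2·P6 via (25.75,30.83): [(11.2009, 31.0018) (11.7649, 30.3734) (32, 22.466) (32, 22.4696) (19.6423, 39) (7.3396, 39)]  |A|=172.5549
8. ⊥bis P2·P7 via (16.405,24.055): [(10.8235, 31.7836) (11.8722, 30.3315) (32, 22.466) (32, 22.4696) (19.6423, 39) (7.3396, 39)]  |A|=172.3971
9. ⊥bis P2·P8 via (17.805,16.675): [(10.8235, 31.7836) (11.8722, 30.3315) (32, 22.466) (32, 22.4696) (19.6423, 39) (7.3396, 39)]  |A|=172.3971
10. ⊥bis P2·P9 via (20.325,16.345): [(10.8235, 31.7836) (11.8722, 30.3315) (32, 22.466) (32, 22.4696) (19.6423, 39) (7.3396, 39)]  |A|=172.3971
11. canonical 6-gon: [(10.8235, 31.7836) (11.8722, 30.3315) (32, 22.466) (32, 22.4696) (19.6423, 39) (7.3396, 39)]
12. shoelace: 172.3971

Area of P2's cell: 172.3971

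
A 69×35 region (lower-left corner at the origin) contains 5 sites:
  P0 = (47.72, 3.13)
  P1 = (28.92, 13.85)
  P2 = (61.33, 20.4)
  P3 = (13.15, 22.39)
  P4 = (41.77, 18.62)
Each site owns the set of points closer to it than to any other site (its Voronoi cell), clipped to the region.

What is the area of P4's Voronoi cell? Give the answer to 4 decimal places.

1. box [0,69]×[0,35]: [(0, 0) (69, 0) (69, 35) (0, 35)]
2. ⊥bis P4·P0 via (44.745,10.875): [(0, 0) (16.4334, 0) (69, 20.1918) (69, 35) (0, 35)]  |A|=1884.2933
3. ⊥bis P4·P1 via (35.345,16.235): [(38.2594, 8.3838) (69, 20.1918) (69, 35) (28.3793, 35)]  |A|=768.191
4. ⊥bis P4·P2 via (51.55,19.51): [(38.2594, 8.3838) (52.0794, 13.6923) (50.1404, 35) (28.3793, 35)]  |A|=441.9817
5. ⊥bis P4·P3 via (27.46,20.505): [(29.1101, 33.0314) (38.2594, 8.3838) (52.0794, 13.6923) (50.1404, 35) (29.3694, 35)]  |A|=441.0072
6. canonical 5-gon: [(29.1101, 33.0314) (38.2594, 8.3838) (52.0794, 13.6923) (50.1404, 35) (29.3694, 35)]
7. shoelace: 441.0072

Area of P4's cell: 441.0072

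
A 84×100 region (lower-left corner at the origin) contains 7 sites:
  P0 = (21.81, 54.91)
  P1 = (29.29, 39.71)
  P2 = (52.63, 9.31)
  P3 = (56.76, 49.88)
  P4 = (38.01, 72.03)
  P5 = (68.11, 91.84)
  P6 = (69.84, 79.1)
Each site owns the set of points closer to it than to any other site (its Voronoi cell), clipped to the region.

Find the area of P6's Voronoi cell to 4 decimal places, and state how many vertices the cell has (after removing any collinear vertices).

1. box [0,84]×[0,100]: [(0, 0) (84, 0) (84, 100) (0, 100)]
2. ⊥bis P6·P0 via (45.825,67.005): [(79.5716, 0) (84, 0) (84, 100) (29.2073, 100)]  |A|=2961.0541
3. ⊥bis P6·P1 via (49.565,59.405): [(49.7471, 59.2175) (84, 23.9559) (84, 100) (29.2073, 100)]  |A|=2419.656
4. ⊥bis P6·P2 via (61.235,44.205): [(49.7471, 59.2175) (65.3052, 43.2013) (84, 38.5912) (84, 100) (29.2073, 100)]  |A|=2282.8537
5. ⊥bis P6·P3 via (63.3,64.49): [(42.3739, 73.8573) (84, 55.2239) (84, 100) (29.2073, 100)]  |A|=1648.142
6. ⊥bis P6·P4 via (53.925,75.565): [(55.6215, 67.9272) (84, 55.2239) (84, 100) (48.4976, 100)]  |A|=1204.6712
7. ⊥bis P6·P5 via (68.975,85.47): [(52.23, 83.1961) (55.6215, 67.9272) (84, 55.2239) (84, 87.5103)]  |A|=707.9831
8. canonical 4-gon: [(52.23, 83.1961) (55.6215, 67.9272) (84, 55.2239) (84, 87.5103)]
9. shoelace: 707.9831

Area of P6's cell: 707.9831 (4 vertices)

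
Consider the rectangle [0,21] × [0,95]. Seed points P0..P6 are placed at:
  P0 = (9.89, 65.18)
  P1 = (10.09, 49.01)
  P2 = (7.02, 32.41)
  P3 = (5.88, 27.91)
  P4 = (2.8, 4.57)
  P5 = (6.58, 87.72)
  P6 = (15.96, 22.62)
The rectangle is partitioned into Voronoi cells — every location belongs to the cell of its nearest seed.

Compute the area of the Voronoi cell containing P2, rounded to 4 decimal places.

1. box [0,21]×[0,95]: [(0, 0) (21, 0) (21, 95) (0, 95)]
2. ⊥bis P2·P0 via (8.455,48.795): [(0, 49.5355) (0, 0) (21, 0) (21, 47.6963)]  |A|=1020.9339
3. ⊥bis P2·P1 via (8.555,40.71): [(0, 42.2922) (0, 0) (21, 0) (21, 38.4084)]  |A|=847.3561
4. ⊥bis P2·P3 via (6.45,30.16): [(0, 42.2922) (0, 31.794) (21, 26.474) (21, 38.4084)]  |A|=235.5421
5. ⊥bis P2·P4 via (4.91,18.49): [(0, 42.2922) (0, 31.794) (21, 26.474) (21, 38.4084)]  |A|=235.5421
6. ⊥bis P2·P5 via (6.8,60.065): [(0, 42.2922) (0, 31.794) (21, 26.474) (21, 38.4084)]  |A|=235.5421
7. ⊥bis P2·P6 via (11.49,27.515): [(0, 42.2922) (0, 31.794) (12.6629, 28.5861) (21, 36.1993) (21, 38.4084)]  |A|=195.0017
8. canonical 5-gon: [(0, 42.2922) (0, 31.794) (12.6629, 28.5861) (21, 36.1993) (21, 38.4084)]
9. shoelace: 195.0017

Area of P2's cell: 195.0017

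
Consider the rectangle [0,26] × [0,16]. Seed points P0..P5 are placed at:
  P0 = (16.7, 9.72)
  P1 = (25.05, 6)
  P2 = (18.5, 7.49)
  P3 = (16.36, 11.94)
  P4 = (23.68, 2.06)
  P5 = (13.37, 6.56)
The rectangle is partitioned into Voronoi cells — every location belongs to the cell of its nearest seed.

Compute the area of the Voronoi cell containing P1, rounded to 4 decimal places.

Area of P1's cell: 37.5635

1. box [0,26]×[0,16]: [(0, 0) (26, 0) (26, 16) (0, 16)]
2. ⊥bis P1·P0 via (20.875,7.86): [(17.3733, 0) (26, 0) (26, 16) (24.5014, 16)]  |A|=81.0021
3. ⊥bis P1·P2 via (21.775,6.745): [(23.2323, 13.1513) (20.2406, 0) (26, 0) (26, 16) (24.5014, 16)]  |A|=62.1475
4. ⊥bis P1·P3 via (20.705,8.97): [(23.0673, 12.426) (20.2406, 0) (26, 0) (26, 16) (25.5103, 16)]  |A|=60.1194
5. ⊥bis P1·P4 via (24.365,4.03): [(23.0673, 12.426) (21.3925, 5.0636) (26, 3.4615) (26, 16) (25.5103, 16)]  |A|=37.5635
6. ⊥bis P1·P5 via (19.21,6.28): [(23.0673, 12.426) (21.3925, 5.0636) (26, 3.4615) (26, 16) (25.5103, 16)]  |A|=37.5635
7. canonical 5-gon: [(23.0673, 12.426) (21.3925, 5.0636) (26, 3.4615) (26, 16) (25.5103, 16)]
8. shoelace: 37.5635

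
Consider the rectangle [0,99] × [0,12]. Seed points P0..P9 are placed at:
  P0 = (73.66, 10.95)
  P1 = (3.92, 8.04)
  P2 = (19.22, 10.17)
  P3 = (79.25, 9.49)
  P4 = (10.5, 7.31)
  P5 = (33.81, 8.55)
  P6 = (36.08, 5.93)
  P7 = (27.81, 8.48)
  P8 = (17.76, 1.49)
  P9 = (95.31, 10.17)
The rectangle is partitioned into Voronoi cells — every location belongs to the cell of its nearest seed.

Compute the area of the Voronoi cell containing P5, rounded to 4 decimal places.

1. box [0,99]×[0,12]: [(0, 0) (99, 0) (99, 12) (0, 12)]
2. ⊥bis P5·P0 via (53.735,9.75): [(0, 0) (54.3222, 0) (53.5995, 12) (0, 12)]  |A|=647.5302
3. ⊥bis P5·P1 via (18.865,8.295): [(19.0065, 0) (54.3222, 0) (53.5995, 12) (18.8018, 12)]  |A|=420.6803
4. ⊥bis P5·P2 via (26.515,9.36): [(25.4757, 0) (54.3222, 0) (53.5995, 12) (26.8081, 12)]  |A|=333.8271
5. ⊥bis P5·P3 via (56.53,9.02): [(25.4757, 0) (54.3222, 0) (53.5995, 12) (26.8081, 12)]  |A|=333.8271
6. ⊥bis P5·P4 via (22.155,7.93): [(25.4757, 0) (54.3222, 0) (53.5995, 12) (26.8081, 12)]  |A|=333.8271
7. ⊥bis P5·P6 via (34.945,7.24): [(25.4757, 0) (26.5887, 0) (40.4389, 12) (26.8081, 12)]  |A|=88.4627
8. ⊥bis P5·P7 via (30.81,8.515): [(30.8661, 3.706) (40.4389, 12) (30.7693, 12)]  |A|=40.0998
9. ⊥bis P5·P8 via (25.785,5.02): [(30.8661, 3.706) (40.4389, 12) (30.7693, 12)]  |A|=40.0998
10. ⊥bis P5·P9 via (64.56,9.36): [(30.8661, 3.706) (40.4389, 12) (30.7693, 12)]  |A|=40.0998
11. canonical 3-gon: [(30.8661, 3.706) (40.4389, 12) (30.7693, 12)]
12. shoelace: 40.0998

Area of P5's cell: 40.0998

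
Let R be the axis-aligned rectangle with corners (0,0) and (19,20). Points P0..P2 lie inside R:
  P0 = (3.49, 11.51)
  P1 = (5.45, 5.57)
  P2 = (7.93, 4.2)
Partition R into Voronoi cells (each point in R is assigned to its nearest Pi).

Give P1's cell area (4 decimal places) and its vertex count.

Area of P1's cell: 54.5603 (4 vertices)

1. box [0,19]×[0,20]: [(0, 0) (19, 0) (19, 20) (0, 20)]
2. ⊥bis P1·P0 via (4.47,8.54): [(0, 7.0651) (0, 0) (19, 0) (19, 13.3344)]  |A|=193.7949
3. ⊥bis P1·P2 via (6.69,4.885): [(9.654, 10.2506) (0, 7.0651) (0, 0) (3.9914, 0)]  |A|=54.5603
4. canonical 4-gon: [(9.654, 10.2506) (0, 7.0651) (0, 0) (3.9914, 0)]
5. shoelace: 54.5603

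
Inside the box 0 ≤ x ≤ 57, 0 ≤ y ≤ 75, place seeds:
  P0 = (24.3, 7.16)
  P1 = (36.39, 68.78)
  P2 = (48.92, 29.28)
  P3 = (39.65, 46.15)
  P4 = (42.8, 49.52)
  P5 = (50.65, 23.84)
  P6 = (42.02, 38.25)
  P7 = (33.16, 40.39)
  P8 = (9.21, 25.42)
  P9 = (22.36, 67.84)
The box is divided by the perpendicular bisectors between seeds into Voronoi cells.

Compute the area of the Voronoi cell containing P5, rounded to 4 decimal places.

1. box [0,57]×[0,75]: [(0, 0) (57, 0) (57, 75) (0, 75)]
2. ⊥bis P5·P0 via (37.475,15.5): [(0, 74.7006) (47.2868, 0) (57, 0) (57, 75) (0, 75)]  |A|=2508.8248
3. ⊥bis P5·P1 via (43.52,46.31): [(22.2451, 39.5592) (47.2868, 0) (57, 0) (57, 50.5874)]  |A|=1071.2034
4. ⊥bis P5·P2 via (49.785,26.56): [(33.7099, 21.4479) (47.2868, 0) (57, 0) (57, 28.8545)]  |A|=440.1761
5. ⊥bis P5·P3 via (45.15,34.995): [(33.7099, 21.4479) (47.2868, 0) (57, 0) (57, 28.8545)]  |A|=440.1761
6. ⊥bis P5·P4 via (46.725,36.68): [(33.7099, 21.4479) (47.2868, 0) (57, 0) (57, 28.8545)]  |A|=440.1761
7. ⊥bis P5·P6 via (46.335,31.045): [(33.7099, 21.4479) (47.2868, 0) (57, 0) (57, 28.8545)]  |A|=440.1761
8. ⊥bis P5·P7 via (41.905,32.115): [(33.7099, 21.4479) (47.2868, 0) (57, 0) (57, 28.8545)]  |A|=440.1761
9. ⊥bis P5·P8 via (29.93,24.63): [(33.7099, 21.4479) (47.2868, 0) (57, 0) (57, 28.8545)]  |A|=440.1761
10. ⊥bis P5·P9 via (36.505,45.84): [(33.7099, 21.4479) (47.2868, 0) (57, 0) (57, 28.8545)]  |A|=440.1761
11. canonical 4-gon: [(33.7099, 21.4479) (47.2868, 0) (57, 0) (57, 28.8545)]
12. shoelace: 440.1761

Area of P5's cell: 440.1761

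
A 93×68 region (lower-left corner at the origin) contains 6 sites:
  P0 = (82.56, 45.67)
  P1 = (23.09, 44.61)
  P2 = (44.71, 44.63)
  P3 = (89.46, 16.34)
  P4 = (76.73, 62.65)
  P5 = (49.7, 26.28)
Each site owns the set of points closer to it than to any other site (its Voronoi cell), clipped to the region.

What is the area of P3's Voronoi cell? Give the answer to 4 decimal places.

1. box [0,93]×[0,68]: [(0, 0) (93, 0) (93, 68) (0, 68)]
2. ⊥bis P3·P0 via (86.01,31.005): [(0, 10.7708) (0, 0) (93, 0) (93, 32.6494)]  |A|=2019.0406
3. ⊥bis P3·P1 via (56.275,30.475): [(53.2145, 23.2897) (43.2943, 0) (93, 0) (93, 32.6494)]  |A|=1228.3032
4. ⊥bis P3·P2 via (67.085,30.485): [(64.1649, 25.8658) (47.813, 0) (93, 0) (93, 32.6494)]  |A|=1055.1248
5. ⊥bis P3·P4 via (83.095,39.495): [(64.1649, 25.8658) (47.813, 0) (93, 0) (93, 32.6494)]  |A|=1055.1248
6. ⊥bis P3·P5 via (69.58,21.31): [(71.1285, 27.5041) (64.2525, 0) (93, 0) (93, 32.6494)]  |A|=752.3823
7. canonical 4-gon: [(71.1285, 27.5041) (64.2525, 0) (93, 0) (93, 32.6494)]
8. shoelace: 752.3823

Area of P3's cell: 752.3823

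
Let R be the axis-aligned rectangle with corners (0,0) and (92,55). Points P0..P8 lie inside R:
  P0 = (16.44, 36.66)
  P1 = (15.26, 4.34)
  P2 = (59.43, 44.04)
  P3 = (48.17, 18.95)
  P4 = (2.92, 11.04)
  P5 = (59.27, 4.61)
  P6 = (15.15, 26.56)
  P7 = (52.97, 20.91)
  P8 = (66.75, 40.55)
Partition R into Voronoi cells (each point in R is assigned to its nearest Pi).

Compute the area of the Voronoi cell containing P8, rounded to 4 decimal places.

1. box [0,92]×[0,55]: [(0, 0) (92, 0) (92, 55) (0, 55)]
2. ⊥bis P8·P0 via (41.595,38.605): [(44.58, 0) (92, 0) (92, 55) (40.3273, 55)]  |A|=2725.0495
3. ⊥bis P8·P1 via (41.005,22.445): [(43.0717, 19.5061) (56.7893, 0) (92, 0) (92, 55) (40.3273, 55)]  |A|=2605.971
4. ⊥bis P8·P2 via (63.09,42.295): [(48.5266, 11.7494) (56.7893, 0) (92, 0) (92, 55) (69.1474, 55)]  |A|=1896.5644
5. ⊥bis P8·P3 via (57.46,29.75): [(57.211, 29.9642) (92, 0.0392) (92, 55) (69.1474, 55)]  |A|=1242.0823
6. ⊥bis P8·P4 via (34.835,25.795): [(57.211, 29.9642) (92, 0.0392) (92, 55) (69.1474, 55)]  |A|=1242.0823
7. ⊥bis P8·P5 via (63.01,22.58): [(57.211, 29.9642) (66.6845, 21.8153) (92, 16.5465) (92, 55) (69.1474, 55)]  |A|=1033.1371
8. ⊥bis P8·P6 via (40.95,33.555): [(57.211, 29.9642) (66.6845, 21.8153) (92, 16.5465) (92, 55) (69.1474, 55)]  |A|=1033.1371
9. ⊥bis P8·P7 via (59.86,30.73): [(58.1486, 31.9308) (75.0461, 20.075) (92, 16.5465) (92, 55) (69.1474, 55)]  |A|=985.1379
10. canonical 5-gon: [(58.1486, 31.9308) (75.0461, 20.075) (92, 16.5465) (92, 55) (69.1474, 55)]
11. shoelace: 985.1379

Area of P8's cell: 985.1379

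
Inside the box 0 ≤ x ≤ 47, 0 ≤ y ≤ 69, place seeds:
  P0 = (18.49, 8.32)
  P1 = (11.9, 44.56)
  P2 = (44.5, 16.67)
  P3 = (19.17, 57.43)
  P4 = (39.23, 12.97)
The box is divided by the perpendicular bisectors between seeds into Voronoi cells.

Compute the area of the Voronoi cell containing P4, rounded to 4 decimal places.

1. box [0,47]×[0,69]: [(0, 0) (47, 0) (47, 69) (0, 69)]
2. ⊥bis P4·P0 via (28.86,10.645): [(31.2467, 0) (47, 0) (47, 69) (15.7766, 69)]  |A|=1620.6994
3. ⊥bis P4·P1 via (25.565,28.765): [(24.9221, 28.2088) (31.2467, 0) (47, 0) (47, 47.3094)]  |A|=744.4376
4. ⊥bis P4·P2 via (41.865,14.82): [(29.6146, 32.2685) (24.9221, 28.2088) (31.2467, 0) (47, 0) (47, 7.5061)]  |A|=398.4395
5. ⊥bis P4·P3 via (29.2,35.2): [(29.6146, 32.2685) (24.9221, 28.2088) (31.2467, 0) (47, 0) (47, 7.5061)]  |A|=398.4395
6. canonical 5-gon: [(29.6146, 32.2685) (24.9221, 28.2088) (31.2467, 0) (47, 0) (47, 7.5061)]
7. shoelace: 398.4395

Area of P4's cell: 398.4395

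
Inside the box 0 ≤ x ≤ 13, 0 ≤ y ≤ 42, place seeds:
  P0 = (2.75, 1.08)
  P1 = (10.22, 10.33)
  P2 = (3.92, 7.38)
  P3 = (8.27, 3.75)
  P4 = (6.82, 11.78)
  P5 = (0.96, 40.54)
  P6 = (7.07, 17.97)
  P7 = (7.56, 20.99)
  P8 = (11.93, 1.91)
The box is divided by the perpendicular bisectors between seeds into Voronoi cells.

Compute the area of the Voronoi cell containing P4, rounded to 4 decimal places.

Area of P4's cell: 40.6630

1. box [0,13]×[0,42]: [(0, 0) (13, 0) (13, 42) (0, 42)]
2. ⊥bis P4·P0 via (4.785,6.43): [(0, 8.2501) (13, 3.3052) (13, 42) (0, 42)]  |A|=470.8904
3. ⊥bis P4·P1 via (8.52,11.055): [(0, 8.2501) (6.3016, 5.8531) (13, 21.5598) (13, 42) (0, 42)]  |A|=409.7518
4. ⊥bis P4·P2 via (5.37,9.58): [(0, 13.1193) (7.3378, 8.283) (13, 21.5598) (13, 42) (0, 42)]  |A|=382.989
5. ⊥bis P4·P3 via (7.545,7.765): [(0, 13.1193) (7.3378, 8.283) (13, 21.5598) (13, 42) (0, 42)]  |A|=382.989
6. ⊥bis P4·P5 via (3.89,26.16): [(0, 25.3674) (0, 13.1193) (7.3378, 8.283) (13, 21.5598) (13, 28.0162)]  |A|=183.9824
7. ⊥bis P4·P6 via (6.945,14.875): [(0, 15.1555) (0, 13.1193) (7.3378, 8.283) (10.0949, 14.7478)]  |A|=40.663
8. ⊥bis P4·P7 via (7.19,16.385): [(0, 15.1555) (0, 13.1193) (7.3378, 8.283) (10.0949, 14.7478)]  |A|=40.663
9. ⊥bis P4·P8 via (9.375,6.845): [(0, 15.1555) (0, 13.1193) (7.3378, 8.283) (10.0949, 14.7478)]  |A|=40.663
10. canonical 4-gon: [(0, 15.1555) (0, 13.1193) (7.3378, 8.283) (10.0949, 14.7478)]
11. shoelace: 40.663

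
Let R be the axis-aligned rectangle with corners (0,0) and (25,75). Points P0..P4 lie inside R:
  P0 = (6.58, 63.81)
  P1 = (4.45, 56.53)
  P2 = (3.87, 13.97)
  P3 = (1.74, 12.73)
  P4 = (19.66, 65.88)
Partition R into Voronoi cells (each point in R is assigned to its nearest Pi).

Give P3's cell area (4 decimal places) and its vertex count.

1. box [0,25]×[0,75]: [(0, 0) (25, 0) (25, 75) (0, 75)]
2. ⊥bis P3·P0 via (4.16,38.27): [(0, 38.6642) (0, 0) (25, 0) (25, 36.2953)]  |A|=936.9939
3. ⊥bis P3·P1 via (3.095,34.63): [(0, 34.8215) (0, 0) (25, 0) (25, 33.2747)]  |A|=851.2023
4. ⊥bis P3·P2 via (2.805,13.35): [(0, 18.1683) (0, 0) (10.5768, 0)]  |A|=96.0813
5. ⊥bis P3·P4 via (10.7,39.305): [(0, 18.1683) (0, 0) (10.5768, 0)]  |A|=96.0813
6. canonical 3-gon: [(0, 18.1683) (0, 0) (10.5768, 0)]
7. shoelace: 96.0813

Area of P3's cell: 96.0813 (3 vertices)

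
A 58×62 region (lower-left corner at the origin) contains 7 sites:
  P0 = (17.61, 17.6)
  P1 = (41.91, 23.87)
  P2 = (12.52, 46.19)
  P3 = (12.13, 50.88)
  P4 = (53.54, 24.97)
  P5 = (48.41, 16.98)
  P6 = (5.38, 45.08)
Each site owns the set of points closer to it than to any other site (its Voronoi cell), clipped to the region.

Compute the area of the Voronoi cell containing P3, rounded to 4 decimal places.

1. box [0,58]×[0,62]: [(0, 0) (58, 0) (58, 62) (0, 62)]
2. ⊥bis P3·P0 via (14.87,34.24): [(0, 31.7915) (58, 41.3419) (58, 62) (0, 62)]  |A|=1475.1317
3. ⊥bis P3·P1 via (27.02,37.375): [(0, 31.7915) (25.8105, 36.0415) (49.3545, 62) (0, 62)]  |A|=1030.4336
4. ⊥bis P3·P2 via (12.325,48.535): [(0, 47.5101) (39.1663, 50.767) (49.3545, 62) (0, 62)]  |A|=560.9574
5. ⊥bis P3·P4 via (32.835,37.925): [(0, 47.5101) (39.1663, 50.767) (44.6601, 56.8242) (47.8986, 62) (0, 62)]  |A|=557.1896
6. ⊥bis P3·P5 via (30.27,33.93): [(0, 47.5101) (39.1663, 50.767) (44.6601, 56.8242) (47.8986, 62) (0, 62)]  |A|=557.1896
7. ⊥bis P3·P6 via (8.755,47.98): [(0, 58.169) (8.548, 48.2209) (39.1663, 50.767) (44.6601, 56.8242) (47.8986, 62) (0, 62)]  |A|=511.6335
8. canonical 6-gon: [(0, 58.169) (8.548, 48.2209) (39.1663, 50.767) (44.6601, 56.8242) (47.8986, 62) (0, 62)]
9. shoelace: 511.6335

Area of P3's cell: 511.6335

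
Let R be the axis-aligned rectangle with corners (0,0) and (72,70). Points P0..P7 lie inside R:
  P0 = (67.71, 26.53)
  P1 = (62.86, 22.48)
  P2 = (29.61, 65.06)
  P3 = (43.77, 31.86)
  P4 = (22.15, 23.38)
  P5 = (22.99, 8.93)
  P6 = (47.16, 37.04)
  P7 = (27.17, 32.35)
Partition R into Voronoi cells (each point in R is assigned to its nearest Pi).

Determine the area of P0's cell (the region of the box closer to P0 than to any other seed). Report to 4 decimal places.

1. box [0,72]×[0,70]: [(0, 0) (72, 0) (72, 70) (0, 70)]
2. ⊥bis P0·P1 via (65.285,24.505): [(72, 16.4636) (72, 70) (27.2943, 70)]  |A|=1196.6908
3. ⊥bis P0·P2 via (48.66,45.795): [(48.0283, 45.1704) (72, 16.4636) (72, 68.8745)]  |A|=628.1887
4. ⊥bis P0·P3 via (55.74,29.195): [(62.4779, 59.4587) (56.9248, 34.5166) (72, 16.4636) (72, 68.8745)]  |A|=487.6597
5. ⊥bis P0·P4 via (44.93,24.955): [(62.4779, 59.4587) (56.9248, 34.5166) (72, 16.4636) (72, 68.8745)]  |A|=487.6597
6. ⊥bis P0·P5 via (45.35,17.73): [(62.4779, 59.4587) (56.9248, 34.5166) (72, 16.4636) (72, 68.8745)]  |A|=487.6597
7. ⊥bis P0·P6 via (57.435,31.785): [(58.1076, 33.1001) (72, 16.4636) (72, 60.2637)]  |A|=304.2439
8. ⊥bis P0·P7 via (47.44,29.44): [(58.1076, 33.1001) (72, 16.4636) (72, 60.2637)]  |A|=304.2439
9. canonical 3-gon: [(58.1076, 33.1001) (72, 16.4636) (72, 60.2637)]
10. shoelace: 304.2439

Area of P0's cell: 304.2439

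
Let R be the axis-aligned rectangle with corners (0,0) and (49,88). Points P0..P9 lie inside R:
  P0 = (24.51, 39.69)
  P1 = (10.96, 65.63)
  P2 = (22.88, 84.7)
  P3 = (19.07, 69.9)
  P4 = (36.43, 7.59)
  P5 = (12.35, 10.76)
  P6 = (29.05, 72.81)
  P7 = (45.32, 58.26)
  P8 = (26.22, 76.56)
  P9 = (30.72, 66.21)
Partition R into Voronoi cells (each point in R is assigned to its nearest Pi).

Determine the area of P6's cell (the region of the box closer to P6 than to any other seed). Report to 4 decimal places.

1. box [0,49]×[0,88]: [(0, 0) (49, 0) (49, 88) (0, 88)]
2. ⊥bis P6·P0 via (26.78,56.25): [(0, 59.9209) (49, 53.2041) (49, 88) (0, 88)]  |A|=1540.4357
3. ⊥bis P6·P1 via (20.005,69.22): [(25.0592, 56.4859) (49, 53.2041) (49, 88) (12.5511, 88)]  |A|=990.8468
4. ⊥bis P6·P2 via (25.965,78.755): [(17.8847, 74.562) (25.0592, 56.4859) (49, 53.2041) (49, 88) (43.7807, 88)]  |A|=781.0147
5. ⊥bis P6·P3 via (24.06,71.355): [(22.4362, 76.9238) (28.5345, 56.0095) (49, 53.2041) (49, 88) (43.7807, 88)]  |A|=696.5168
6. ⊥bis P6·P4 via (32.74,40.2): [(22.4362, 76.9238) (28.5345, 56.0095) (49, 53.2041) (49, 88) (43.7807, 88)]  |A|=696.5168
7. ⊥bis P6·P5 via (20.7,41.785): [(22.4362, 76.9238) (28.5345, 56.0095) (49, 53.2041) (49, 88) (43.7807, 88)]  |A|=696.5168
8. ⊥bis P6·P7 via (37.185,65.535): [(22.4362, 76.9238) (28.5345, 56.0095) (28.6521, 55.9934) (49, 78.7467) (49, 88) (43.7807, 88)]  |A|=436.648
9. ⊥bis P6·P8 via (27.635,74.685): [(23.9089, 71.8731) (28.5345, 56.0095) (28.6521, 55.9934) (49, 78.7467) (49, 88) (45.2786, 88)]  |A|=362.5113
10. ⊥bis P6·P9 via (29.885,69.51): [(23.9089, 71.8731) (24.9612, 68.2641) (43.9144, 73.0599) (49, 78.7467) (49, 88) (45.2786, 88)]  |A|=236.6849
11. canonical 6-gon: [(23.9089, 71.8731) (24.9612, 68.2641) (43.9144, 73.0599) (49, 78.7467) (49, 88) (45.2786, 88)]
12. shoelace: 236.6849

Area of P6's cell: 236.6849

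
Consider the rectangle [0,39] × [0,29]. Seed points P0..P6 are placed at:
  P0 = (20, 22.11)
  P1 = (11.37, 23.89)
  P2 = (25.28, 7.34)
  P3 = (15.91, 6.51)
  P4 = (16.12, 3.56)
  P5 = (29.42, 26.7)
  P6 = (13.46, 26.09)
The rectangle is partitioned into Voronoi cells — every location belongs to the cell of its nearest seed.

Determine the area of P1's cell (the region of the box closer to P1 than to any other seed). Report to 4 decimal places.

1. box [0,39]×[0,29]: [(0, 0) (39, 0) (39, 29) (0, 29)]
2. ⊥bis P1·P0 via (15.685,23): [(0, 0) (10.9411, 0) (16.9225, 29) (0, 29)]  |A|=404.0226
3. ⊥bis P1·P2 via (18.325,15.615): [(0, 0.2131) (13.2887, 11.3821) (16.9225, 29) (0, 29)]  |A|=340.3402
4. ⊥bis P1·P3 via (13.64,15.2): [(0, 11.637) (14.101, 15.3204) (16.9225, 29) (0, 29)]  |A|=238.1649
5. ⊥bis P1·P4 via (13.745,13.725): [(0, 11.637) (14.101, 15.3204) (16.9225, 29) (0, 29)]  |A|=238.1649
6. ⊥bis P1·P5 via (20.395,25.295): [(0, 11.637) (14.101, 15.3204) (16.9225, 29) (0, 29)]  |A|=238.1649
7. ⊥bis P1·P6 via (12.415,24.99): [(0, 11.637) (14.101, 15.3204) (15.4924, 22.0664) (8.1939, 29) (0, 29)]  |A|=207.9048
8. canonical 5-gon: [(0, 11.637) (14.101, 15.3204) (15.4924, 22.0664) (8.1939, 29) (0, 29)]
9. shoelace: 207.9048

Area of P1's cell: 207.9048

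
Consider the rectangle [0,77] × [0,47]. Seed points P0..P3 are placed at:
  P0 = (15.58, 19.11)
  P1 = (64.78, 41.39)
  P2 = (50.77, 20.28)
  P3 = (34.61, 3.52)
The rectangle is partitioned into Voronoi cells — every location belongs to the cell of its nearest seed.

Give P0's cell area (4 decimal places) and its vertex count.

Area of P0's cell: 1363.1517 (5 vertices)

1. box [0,77]×[0,47]: [(0, 0) (77, 0) (77, 47) (0, 47)]
2. ⊥bis P0·P1 via (40.18,30.25): [(0, 0) (53.8786, 0) (32.5948, 47) (0, 47)]  |A|=2032.1252
3. ⊥bis P0·P2 via (33.175,19.695): [(0, 0) (33.8298, 0) (32.2672, 47) (0, 47)]  |A|=1553.2791
4. ⊥bis P0·P3 via (25.095,11.315): [(0, 0) (15.8254, 0) (33.1276, 21.1201) (32.2672, 47) (0, 47)]  |A|=1363.1517
5. canonical 5-gon: [(0, 0) (15.8254, 0) (33.1276, 21.1201) (32.2672, 47) (0, 47)]
6. shoelace: 1363.1517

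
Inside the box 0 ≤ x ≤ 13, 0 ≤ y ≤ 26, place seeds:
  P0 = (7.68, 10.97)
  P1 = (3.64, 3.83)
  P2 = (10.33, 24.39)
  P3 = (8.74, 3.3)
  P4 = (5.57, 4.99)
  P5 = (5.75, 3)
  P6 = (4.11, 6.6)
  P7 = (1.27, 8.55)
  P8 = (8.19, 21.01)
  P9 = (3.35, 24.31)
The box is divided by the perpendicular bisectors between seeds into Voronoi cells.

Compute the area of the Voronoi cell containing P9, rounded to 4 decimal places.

1. box [0,13]×[0,26]: [(0, 0) (13, 0) (13, 26) (0, 26)]
2. ⊥bis P9·P0 via (5.515,17.64): [(0, 15.8499) (13, 20.0695) (13, 26) (0, 26)]  |A|=104.5237
3. ⊥bis P9·P1 via (3.495,14.07): [(0, 15.8499) (13, 20.0695) (13, 26) (0, 26)]  |A|=104.5237
4. ⊥bis P9·P2 via (6.84,24.35): [(0, 15.8499) (6.9117, 18.0934) (6.8211, 26) (0, 26)]  |A|=62.0432
5. ⊥bis P9·P3 via (6.045,13.805): [(0, 15.8499) (6.9117, 18.0934) (6.8211, 26) (0, 26)]  |A|=62.0432
6. ⊥bis P9·P4 via (4.46,14.65): [(0, 15.8499) (6.9117, 18.0934) (6.8211, 26) (0, 26)]  |A|=62.0432
7. ⊥bis P9·P5 via (4.55,13.655): [(0, 15.8499) (6.9117, 18.0934) (6.8211, 26) (0, 26)]  |A|=62.0432
8. ⊥bis P9·P6 via (3.73,15.455): [(0, 15.8499) (6.9117, 18.0934) (6.8211, 26) (0, 26)]  |A|=62.0432
9. ⊥bis P9·P7 via (2.31,16.43): [(0, 16.7349) (1.9383, 16.4791) (6.9117, 18.0934) (6.8211, 26) (0, 26)]  |A|=61.1856
10. ⊥bis P9·P8 via (5.77,22.66): [(0, 16.7349) (1.5873, 16.5254) (6.8414, 24.2313) (6.8211, 26) (0, 26)]  |A|=44.3914
11. canonical 5-gon: [(0, 16.7349) (1.5873, 16.5254) (6.8414, 24.2313) (6.8211, 26) (0, 26)]
12. shoelace: 44.3914

Area of P9's cell: 44.3914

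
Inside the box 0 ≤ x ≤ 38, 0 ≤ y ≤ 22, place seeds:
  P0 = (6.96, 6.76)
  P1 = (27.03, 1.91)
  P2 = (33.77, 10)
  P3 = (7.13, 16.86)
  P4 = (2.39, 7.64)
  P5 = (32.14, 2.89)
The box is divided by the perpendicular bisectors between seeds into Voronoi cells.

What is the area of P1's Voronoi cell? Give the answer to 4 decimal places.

Area of P1's cell: 131.7455

1. box [0,38]×[0,22]: [(0, 0) (38, 0) (38, 22) (0, 22)]
2. ⊥bis P1·P0 via (16.995,4.335): [(15.9474, 0) (38, 0) (38, 22) (21.2638, 22)]  |A|=426.6762
3. ⊥bis P1·P2 via (30.4,5.955): [(19.5674, 14.9799) (15.9474, 0) (37.5478, 0)]  |A|=161.7859
4. ⊥bis P1·P3 via (17.08,9.385): [(20.6227, 14.1007) (18.7537, 11.6129) (15.9474, 0) (37.5478, 0)]  |A|=159.6515
5. ⊥bis P1·P4 via (14.71,4.775): [(20.6227, 14.1007) (18.7537, 11.6129) (15.9474, 0) (37.5478, 0)]  |A|=159.6515
6. ⊥bis P1·P5 via (29.585,2.4): [(28.6186, 7.4391) (20.6227, 14.1007) (18.7537, 11.6129) (15.9474, 0) (30.0453, 0)]  |A|=131.7455
7. canonical 5-gon: [(28.6186, 7.4391) (20.6227, 14.1007) (18.7537, 11.6129) (15.9474, 0) (30.0453, 0)]
8. shoelace: 131.7455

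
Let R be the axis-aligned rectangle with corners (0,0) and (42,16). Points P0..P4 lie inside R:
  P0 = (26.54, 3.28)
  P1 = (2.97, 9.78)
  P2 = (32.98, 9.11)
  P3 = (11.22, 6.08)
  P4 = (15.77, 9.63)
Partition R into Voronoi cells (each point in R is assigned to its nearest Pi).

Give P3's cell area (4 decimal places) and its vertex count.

Area of P3's cell: 103.9585 (4 vertices)

1. box [0,42]×[0,16]: [(0, 0) (42, 0) (42, 16) (0, 16)]
2. ⊥bis P3·P0 via (18.88,4.68): [(0, 0) (18.0246, 0) (20.9489, 16) (0, 16)]  |A|=311.7886
3. ⊥bis P3·P1 via (7.095,7.93): [(3.5385, 0) (18.0246, 0) (20.9489, 16) (10.7143, 16)]  |A|=197.7663
4. ⊥bis P3·P2 via (22.1,7.595): [(3.5385, 0) (18.0246, 0) (20.938, 15.9401) (20.9296, 16) (10.7143, 16)]  |A|=197.7657
5. ⊥bis P3·P4 via (13.495,7.855): [(9.4097, 13.0911) (3.5385, 0) (18.0246, 0) (18.3281, 1.6604)]  |A|=103.9585
6. canonical 4-gon: [(9.4097, 13.0911) (3.5385, 0) (18.0246, 0) (18.3281, 1.6604)]
7. shoelace: 103.9585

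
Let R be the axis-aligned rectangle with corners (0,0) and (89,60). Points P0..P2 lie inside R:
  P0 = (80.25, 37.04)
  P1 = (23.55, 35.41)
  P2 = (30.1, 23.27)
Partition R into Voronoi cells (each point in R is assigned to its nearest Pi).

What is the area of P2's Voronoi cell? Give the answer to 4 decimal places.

Area of P2's cell: 1741.2985

1. box [0,89]×[0,60]: [(0, 0) (89, 0) (89, 60) (0, 60)]
2. ⊥bis P2·P0 via (55.175,30.155): [(0, 0) (63.4548, 0) (46.9803, 60) (0, 60)]  |A|=3313.0536
3. ⊥bis P2·P1 via (26.825,29.34): [(0, 14.8669) (0, 0) (63.4548, 0) (51.7119, 42.7675)]  |A|=1741.2985
4. canonical 4-gon: [(0, 14.8669) (0, 0) (63.4548, 0) (51.7119, 42.7675)]
5. shoelace: 1741.2985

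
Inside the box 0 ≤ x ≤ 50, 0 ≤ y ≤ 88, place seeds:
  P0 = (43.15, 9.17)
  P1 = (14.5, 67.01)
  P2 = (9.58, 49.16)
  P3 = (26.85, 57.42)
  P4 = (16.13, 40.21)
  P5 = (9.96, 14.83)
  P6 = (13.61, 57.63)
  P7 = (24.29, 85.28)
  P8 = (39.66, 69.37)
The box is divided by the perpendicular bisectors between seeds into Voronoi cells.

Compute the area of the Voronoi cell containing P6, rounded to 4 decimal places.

1. box [0,50]×[0,88]: [(0, 0) (50, 0) (50, 88) (0, 88)]
2. ⊥bis P6·P0 via (28.38,33.4): [(0, 16.1003) (50, 46.579) (50, 88) (0, 88)]  |A|=2833.0182
3. ⊥bis P6·P1 via (14.055,62.32): [(0, 63.6536) (0, 16.1003) (50, 46.579) (50, 58.9094)]  |A|=1497.0936
4. ⊥bis P6·P2 via (11.595,53.395): [(0, 63.6536) (0, 58.9119) (39.4442, 40.1444) (50, 46.579) (50, 58.9094)]  |A|=652.7593
5. ⊥bis P6·P3 via (20.23,57.525): [(20.2967, 61.7278) (0, 63.6536) (0, 58.9119) (20.1003, 49.3482)]  |A|=173.476
6. ⊥bis P6·P4 via (14.87,48.92): [(20.1055, 49.6774) (20.2967, 61.7278) (0, 63.6536) (0, 58.9119) (19.571, 49.6001)]  |A|=173.3882
7. ⊥bis P6·P5 via (11.785,36.23): [(20.1055, 49.6774) (20.2967, 61.7278) (0, 63.6536) (0, 58.9119) (19.571, 49.6001)]  |A|=173.3882
8. ⊥bis P6·P7 via (18.95,71.455): [(20.1055, 49.6774) (20.2967, 61.7278) (0, 63.6536) (0, 58.9119) (19.571, 49.6001)]  |A|=173.3882
9. ⊥bis P6·P8 via (26.635,63.5): [(20.1055, 49.6774) (20.2967, 61.7278) (0, 63.6536) (0, 58.9119) (19.571, 49.6001)]  |A|=173.3882
10. canonical 5-gon: [(20.1055, 49.6774) (20.2967, 61.7278) (0, 63.6536) (0, 58.9119) (19.571, 49.6001)]
11. shoelace: 173.3882

Area of P6's cell: 173.3882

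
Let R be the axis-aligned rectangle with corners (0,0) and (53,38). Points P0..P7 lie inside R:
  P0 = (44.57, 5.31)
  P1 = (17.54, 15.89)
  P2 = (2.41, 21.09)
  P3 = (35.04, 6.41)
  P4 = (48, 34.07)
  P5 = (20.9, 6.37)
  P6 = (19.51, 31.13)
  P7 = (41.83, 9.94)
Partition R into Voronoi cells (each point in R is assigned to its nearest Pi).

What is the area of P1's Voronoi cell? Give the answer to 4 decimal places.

Area of P1's cell: 255.4977

1. box [0,53]×[0,38]: [(0, 0) (53, 0) (53, 38) (0, 38)]
2. ⊥bis P1·P0 via (31.055,10.6): [(0, 0) (26.906, 0) (41.7798, 38) (0, 38)]  |A|=1305.0303
3. ⊥bis P1·P2 via (9.975,18.49): [(3.6202, 0) (26.906, 0) (41.7798, 38) (16.6804, 38)]  |A|=919.3196
4. ⊥bis P1·P3 via (26.29,11.15): [(3.6202, 0) (20.2499, 0) (40.835, 38) (16.6804, 38)]  |A|=774.9027
5. ⊥bis P1·P4 via (32.77,24.98): [(3.6202, 0) (20.2499, 0) (33.3005, 24.0912) (24.999, 38) (16.6804, 38)]  |A|=664.7732
6. ⊥bis P1·P5 via (19.22,11.13): [(5.82, 6.4006) (27.9479, 14.2104) (33.3005, 24.0912) (24.999, 38) (16.6804, 38)]  |A|=484.3901
7. ⊥bis P1·P6 via (18.525,23.51): [(11.9906, 24.3547) (5.82, 6.4006) (27.9479, 14.2104) (32.0393, 21.7631)]  |A|=255.5587
8. ⊥bis P1·P7 via (29.685,12.915): [(31.8581, 21.7865) (11.9906, 24.3547) (5.82, 6.4006) (27.9479, 14.2104) (31.6982, 21.1334)]  |A|=255.4977
9. canonical 5-gon: [(31.8581, 21.7865) (11.9906, 24.3547) (5.82, 6.4006) (27.9479, 14.2104) (31.6982, 21.1334)]
10. shoelace: 255.4977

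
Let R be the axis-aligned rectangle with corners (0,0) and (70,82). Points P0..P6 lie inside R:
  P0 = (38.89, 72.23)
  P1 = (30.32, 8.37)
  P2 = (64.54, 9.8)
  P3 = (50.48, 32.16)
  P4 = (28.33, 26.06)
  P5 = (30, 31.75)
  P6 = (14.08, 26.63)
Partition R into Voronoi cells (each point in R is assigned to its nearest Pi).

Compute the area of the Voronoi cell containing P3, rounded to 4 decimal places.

1. box [0,70]×[0,82]: [(0, 0) (70, 0) (70, 82) (0, 82)]
2. ⊥bis P3·P0 via (44.685,52.195): [(0, 39.2701) (0, 0) (70, 0) (70, 59.5172)]  |A|=3457.5571
3. ⊥bis P3·P1 via (40.4,20.265): [(13.3993, 43.1458) (64.3139, 0) (70, 0) (70, 59.5172)]  |A|=1807.0236
4. ⊥bis P3·P2 via (57.51,20.98): [(13.3993, 43.1458) (47.2037, 14.4994) (70, 28.8337) (70, 59.5172)]  |A|=1437.1505
5. ⊥bis P3·P4 via (39.405,29.11): [(33.9061, 49.0773) (42.2795, 18.6723) (47.2037, 14.4994) (70, 28.8337) (70, 59.5172)]  |A|=1100.5625
6. ⊥bis P3·P5 via (40.24,31.955): [(39.8627, 50.8002) (40.3669, 25.6173) (42.2795, 18.6723) (47.2037, 14.4994) (70, 28.8337) (70, 59.5172)]  |A|=1025.1257
7. ⊥bis P3·P6 via (32.28,29.395): [(39.8627, 50.8002) (40.3669, 25.6173) (42.2795, 18.6723) (47.2037, 14.4994) (70, 28.8337) (70, 59.5172)]  |A|=1025.1257
8. canonical 6-gon: [(39.8627, 50.8002) (40.3669, 25.6173) (42.2795, 18.6723) (47.2037, 14.4994) (70, 28.8337) (70, 59.5172)]
9. shoelace: 1025.1257

Area of P3's cell: 1025.1257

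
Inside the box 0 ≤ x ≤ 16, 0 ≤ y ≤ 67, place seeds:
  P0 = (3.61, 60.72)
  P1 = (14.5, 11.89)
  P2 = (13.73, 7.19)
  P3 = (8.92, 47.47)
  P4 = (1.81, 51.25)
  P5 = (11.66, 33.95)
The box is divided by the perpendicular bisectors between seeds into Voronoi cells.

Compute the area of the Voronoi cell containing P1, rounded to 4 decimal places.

Area of P1's cell: 187.5869

1. box [0,16]×[0,67]: [(0, 0) (16, 0) (16, 67) (0, 67)]
2. ⊥bis P1·P0 via (9.055,36.305): [(0, 34.2856) (0, 0) (16, 0) (16, 37.8539)]  |A|=577.1154
3. ⊥bis P1·P2 via (14.115,9.54): [(0, 34.2856) (0, 11.8525) (16, 9.2312) (16, 37.8539)]  |A|=408.4463
4. ⊥bis P1·P3 via (11.71,29.68): [(0, 27.8435) (0, 11.8525) (16, 9.2312) (16, 30.3528)]  |A|=296.9015
5. ⊥bis P1·P4 via (8.155,31.57): [(0, 27.8435) (0, 11.8525) (16, 9.2312) (16, 30.3528)]  |A|=296.9015
6. ⊥bis P1·P5 via (13.08,22.92): [(0, 21.2361) (0, 11.8525) (16, 9.2312) (16, 23.2959)]  |A|=187.5869
7. canonical 4-gon: [(0, 21.2361) (0, 11.8525) (16, 9.2312) (16, 23.2959)]
8. shoelace: 187.5869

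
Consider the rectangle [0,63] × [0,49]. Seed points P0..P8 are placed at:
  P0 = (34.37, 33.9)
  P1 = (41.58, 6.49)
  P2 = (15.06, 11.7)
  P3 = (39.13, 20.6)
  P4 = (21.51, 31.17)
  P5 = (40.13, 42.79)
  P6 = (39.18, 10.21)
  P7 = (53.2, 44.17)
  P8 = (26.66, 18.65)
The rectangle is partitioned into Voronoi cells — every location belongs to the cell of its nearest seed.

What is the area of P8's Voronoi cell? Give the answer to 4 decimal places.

Area of P8's cell: 202.4239

1. box [0,63]×[0,49]: [(0, 0) (63, 0) (63, 49) (0, 49)]
2. ⊥bis P8·P0 via (30.515,26.275): [(0, 41.7026) (0, 0) (63, 0) (63, 9.8514)]  |A|=1623.9516
3. ⊥bis P8·P1 via (34.12,12.57): [(40.9783, 20.985) (0, 41.7026) (0, 0) (23.8753, 0)]  |A|=1104.9629
4. ⊥bis P8·P2 via (20.86,15.175): [(27.3774, 4.297) (40.9783, 20.985) (7.1243, 38.1007)]  |A|=398.8723
5. ⊥bis P8·P3 via (32.895,19.625): [(27.3774, 4.297) (34.0178, 12.4446) (31.9701, 25.5393) (7.1243, 38.1007)]  |A|=344.5555
6. ⊥bis P8·P4 via (24.085,24.91): [(16.8183, 21.9209) (27.3774, 4.297) (34.0178, 12.4446) (31.9701, 25.5393) (29.1191, 26.9807)]  |A|=220.5182
7. ⊥bis P8·P5 via (33.395,30.72): [(16.8183, 21.9209) (27.3774, 4.297) (34.0178, 12.4446) (31.9701, 25.5393) (29.1191, 26.9807)]  |A|=220.5182
8. ⊥bis P8·P6 via (32.92,14.43): [(16.8183, 21.9209) (26.7712, 5.3088) (33.5591, 15.3781) (31.9701, 25.5393) (29.1191, 26.9807)]  |A|=202.4239
9. ⊥bis P8·P7 via (39.93,31.41): [(16.8183, 21.9209) (26.7712, 5.3088) (33.5591, 15.3781) (31.9701, 25.5393) (29.1191, 26.9807)]  |A|=202.4239
10. canonical 5-gon: [(16.8183, 21.9209) (26.7712, 5.3088) (33.5591, 15.3781) (31.9701, 25.5393) (29.1191, 26.9807)]
11. shoelace: 202.4239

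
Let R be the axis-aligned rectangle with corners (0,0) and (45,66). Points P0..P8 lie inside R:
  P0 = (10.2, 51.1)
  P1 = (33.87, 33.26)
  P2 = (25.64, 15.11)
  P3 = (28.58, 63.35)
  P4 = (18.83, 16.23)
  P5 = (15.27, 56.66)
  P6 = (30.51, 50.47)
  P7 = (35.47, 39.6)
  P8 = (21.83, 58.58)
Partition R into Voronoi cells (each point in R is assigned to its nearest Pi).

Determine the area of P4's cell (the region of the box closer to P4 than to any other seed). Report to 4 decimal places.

Area of P4's cell: 698.3481

1. box [0,45]×[0,66]: [(0, 0) (45, 0) (45, 66) (0, 66)]
2. ⊥bis P4·P0 via (14.515,33.665): [(0, 30.0727) (0, 0) (45, 0) (45, 41.2098)]  |A|=1603.8546
3. ⊥bis P4·P1 via (26.35,24.745): [(15.87, 34.0004) (0, 30.0727) (0, 0) (45, 0) (45, 8.2743)]  |A|=1124.1502
4. ⊥bis P4·P2 via (22.235,15.67): [(24.0601, 26.7673) (15.87, 34.0004) (0, 30.0727) (0, 0) (19.6578, 0)]  |A|=698.3481
5. ⊥bis P4·P3 via (23.705,39.79): [(24.0601, 26.7673) (15.87, 34.0004) (0, 30.0727) (0, 0) (19.6578, 0)]  |A|=698.3481
6. ⊥bis P4·P5 via (17.05,36.445): [(24.0601, 26.7673) (15.87, 34.0004) (0, 30.0727) (0, 0) (19.6578, 0)]  |A|=698.3481
7. ⊥bis P4·P6 via (24.67,33.35): [(24.0601, 26.7673) (15.87, 34.0004) (0, 30.0727) (0, 0) (19.6578, 0)]  |A|=698.3481
8. ⊥bis P4·P7 via (27.15,27.915): [(24.0601, 26.7673) (15.87, 34.0004) (0, 30.0727) (0, 0) (19.6578, 0)]  |A|=698.3481
9. ⊥bis P4·P8 via (20.33,37.405): [(24.0601, 26.7673) (15.87, 34.0004) (0, 30.0727) (0, 0) (19.6578, 0)]  |A|=698.3481
10. canonical 5-gon: [(24.0601, 26.7673) (15.87, 34.0004) (0, 30.0727) (0, 0) (19.6578, 0)]
11. shoelace: 698.3481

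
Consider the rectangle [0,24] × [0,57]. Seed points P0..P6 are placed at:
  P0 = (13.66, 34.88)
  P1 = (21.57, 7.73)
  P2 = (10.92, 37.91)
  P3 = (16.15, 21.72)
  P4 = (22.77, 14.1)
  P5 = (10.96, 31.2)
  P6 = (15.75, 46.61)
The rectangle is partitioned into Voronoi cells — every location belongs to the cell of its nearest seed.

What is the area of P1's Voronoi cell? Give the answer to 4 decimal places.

1. box [0,24]×[0,57]: [(0, 0) (24, 0) (24, 57) (0, 57)]
2. ⊥bis P1·P0 via (17.615,21.305): [(0, 16.173) (0, 0) (24, 0) (24, 23.1652)]  |A|=472.0584
3. ⊥bis P1·P2 via (16.245,22.82): [(0, 16.173) (0, 0) (24, 0) (24, 23.1652)]  |A|=472.0584
4. ⊥bis P1·P3 via (18.86,14.725): [(0, 7.4183) (0, 0) (24, 0) (24, 16.7163)]  |A|=289.6152
5. ⊥bis P1·P4 via (22.17,10.915): [(13.3261, 12.581) (0, 7.4183) (0, 0) (24, 0) (24, 10.5703)]  |A|=256.8138
6. ⊥bis P1·P5 via (16.265,19.465): [(13.3261, 12.581) (0, 7.4183) (0, 0) (24, 0) (24, 10.5703)]  |A|=256.8138
7. ⊥bis P1·P6 via (18.66,27.17): [(13.3261, 12.581) (0, 7.4183) (0, 0) (24, 0) (24, 10.5703)]  |A|=256.8138
8. canonical 5-gon: [(13.3261, 12.581) (0, 7.4183) (0, 0) (24, 0) (24, 10.5703)]
9. shoelace: 256.8138

Area of P1's cell: 256.8138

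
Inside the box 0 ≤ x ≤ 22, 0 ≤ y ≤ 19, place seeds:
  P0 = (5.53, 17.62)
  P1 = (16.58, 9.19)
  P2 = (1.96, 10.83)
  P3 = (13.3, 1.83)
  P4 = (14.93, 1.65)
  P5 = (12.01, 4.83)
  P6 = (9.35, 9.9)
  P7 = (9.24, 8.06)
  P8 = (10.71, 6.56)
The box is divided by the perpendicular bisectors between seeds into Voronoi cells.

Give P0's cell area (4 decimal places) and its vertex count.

Area of P0's cell: 59.1925 (5 vertices)

1. box [0,22]×[0,19]: [(0, 0) (22, 0) (22, 19) (0, 19)]
2. ⊥bis P0·P1 via (11.055,13.405): [(0, 0) (0.8284, 0) (15.3234, 19) (0, 19)]  |A|=153.4419
3. ⊥bis P0·P2 via (3.745,14.225): [(0, 16.194) (9.4088, 11.2471) (15.3234, 19) (0, 19)]  |A|=72.6005
4. ⊥bis P0·P3 via (9.415,9.725): [(0, 16.194) (9.4088, 11.2471) (15.3234, 19) (0, 19)]  |A|=72.6005
5. ⊥bis P0·P4 via (10.23,9.635): [(0, 16.194) (9.4088, 11.2471) (15.3234, 19) (0, 19)]  |A|=72.6005
6. ⊥bis P0·P5 via (8.77,11.225): [(0, 16.194) (9.1167, 11.4007) (9.7837, 11.7386) (15.3234, 19) (0, 19)]  |A|=72.5
7. ⊥bis P0·P6 via (7.44,13.76): [(0, 16.194) (5.9921, 13.0435) (13.6822, 16.8488) (15.3234, 19) (0, 19)]  |A|=59.1925
8. ⊥bis P0·P7 via (7.385,12.84): [(0, 16.194) (5.9921, 13.0435) (13.6822, 16.8488) (15.3234, 19) (0, 19)]  |A|=59.1925
9. ⊥bis P0·P8 via (8.12,12.09): [(0, 16.194) (5.9921, 13.0435) (13.6822, 16.8488) (15.3234, 19) (0, 19)]  |A|=59.1925
10. canonical 5-gon: [(0, 16.194) (5.9921, 13.0435) (13.6822, 16.8488) (15.3234, 19) (0, 19)]
11. shoelace: 59.1925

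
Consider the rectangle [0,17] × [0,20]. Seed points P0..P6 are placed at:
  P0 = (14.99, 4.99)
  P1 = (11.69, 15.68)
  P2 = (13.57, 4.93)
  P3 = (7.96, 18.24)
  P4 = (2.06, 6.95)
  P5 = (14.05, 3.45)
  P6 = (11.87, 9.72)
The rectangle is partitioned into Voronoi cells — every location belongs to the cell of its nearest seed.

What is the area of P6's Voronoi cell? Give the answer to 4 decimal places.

1. box [0,17]×[0,20]: [(0, 0) (17, 0) (17, 20) (0, 20)]
2. ⊥bis P6·P0 via (13.43,7.355): [(0, 0) (2.2796, 0) (17, 9.7098) (17, 20) (0, 20)]  |A|=268.5338
3. ⊥bis P6·P1 via (11.78,12.7): [(0, 12.3442) (0, 0) (2.2796, 0) (17, 9.7098) (17, 12.8577)]  |A|=142.7498
4. ⊥bis P6·P2 via (12.72,7.325): [(0, 12.3442) (0, 2.8106) (14.1585, 7.8355) (17, 9.7098) (17, 12.8577)]  |A|=113.9218
5. ⊥bis P6·P3 via (9.915,13.98): [(6.798, 12.5495) (0, 9.4298) (0, 2.8106) (14.1585, 7.8355) (17, 9.7098) (17, 12.8577)]  |A|=104.0157
6. ⊥bis P6·P4 via (6.965,8.335): [(6.798, 12.5495) (5.8923, 12.1339) (7.7484, 5.5606) (14.1585, 7.8355) (17, 9.7098) (17, 12.8577)]  |A|=56.4958
7. ⊥bis P6·P5 via (12.96,6.585): [(6.798, 12.5495) (5.8923, 12.1339) (7.7484, 5.5606) (14.1585, 7.8355) (17, 9.7098) (17, 12.8577)]  |A|=56.4958
8. canonical 6-gon: [(6.798, 12.5495) (5.8923, 12.1339) (7.7484, 5.5606) (14.1585, 7.8355) (17, 9.7098) (17, 12.8577)]
9. shoelace: 56.4958

Area of P6's cell: 56.4958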